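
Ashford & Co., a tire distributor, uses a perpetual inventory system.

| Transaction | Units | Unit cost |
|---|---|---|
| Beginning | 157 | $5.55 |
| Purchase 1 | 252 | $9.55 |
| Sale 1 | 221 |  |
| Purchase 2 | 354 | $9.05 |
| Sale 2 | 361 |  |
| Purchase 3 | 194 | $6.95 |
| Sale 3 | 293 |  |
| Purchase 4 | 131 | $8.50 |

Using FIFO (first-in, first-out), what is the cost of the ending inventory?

Sale 1 (221) [FIFO — oldest first]: 157 @ $5.55 + 64 @ $9.55 = $1,482.55
Sale 2 (361) [FIFO — oldest first]: 188 @ $9.55 + 173 @ $9.05 = $3,361.05
Sale 3 (293) [FIFO — oldest first]: 181 @ $9.05 + 112 @ $6.95 = $2,416.45
Total COGS = $1,482.55 + $3,361.05 + $2,416.45 = $7,260.05
Ending inventory: 82 @ $6.95 + 131 @ $8.50 = $1,683.40
Check: goods available $8,943.45 = COGS $7,260.05 + ending $1,683.40

Ending inventory = $1,683.40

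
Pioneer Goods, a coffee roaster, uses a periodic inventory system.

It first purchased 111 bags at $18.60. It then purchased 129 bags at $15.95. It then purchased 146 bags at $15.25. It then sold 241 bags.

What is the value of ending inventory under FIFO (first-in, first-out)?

Sale 1 (241) [FIFO — oldest first]: 111 @ $18.60 + 129 @ $15.95 + 1 @ $15.25 = $4,137.40
Ending inventory: 145 @ $15.25 = $2,211.25

Ending inventory = $2,211.25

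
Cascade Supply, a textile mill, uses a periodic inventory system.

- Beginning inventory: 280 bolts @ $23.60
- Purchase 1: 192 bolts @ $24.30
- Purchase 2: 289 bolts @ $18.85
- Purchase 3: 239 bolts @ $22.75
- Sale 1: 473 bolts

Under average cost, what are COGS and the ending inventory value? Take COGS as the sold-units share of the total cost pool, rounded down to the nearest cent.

COGS = $10,480.97; ending inventory = $11,677.53

Sale 1, sell 473: 473/1000 × $22,158.50 → $10,480.97
Ending inventory (cost pool remaining) = $11,677.53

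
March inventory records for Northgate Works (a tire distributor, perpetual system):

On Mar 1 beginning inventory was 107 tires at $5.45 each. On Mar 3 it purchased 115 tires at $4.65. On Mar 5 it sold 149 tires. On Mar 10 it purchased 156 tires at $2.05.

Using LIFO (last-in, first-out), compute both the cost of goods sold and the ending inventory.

COGS = $720.05; ending inventory = $717.65

Mar 5, 149 sold [LIFO — newest first]: 115 @ $4.65 + 34 @ $5.45 = $720.05
Ending inventory: 73 @ $5.45 + 156 @ $2.05 = $717.65
Check: goods available $1,437.70 = COGS $720.05 + ending $717.65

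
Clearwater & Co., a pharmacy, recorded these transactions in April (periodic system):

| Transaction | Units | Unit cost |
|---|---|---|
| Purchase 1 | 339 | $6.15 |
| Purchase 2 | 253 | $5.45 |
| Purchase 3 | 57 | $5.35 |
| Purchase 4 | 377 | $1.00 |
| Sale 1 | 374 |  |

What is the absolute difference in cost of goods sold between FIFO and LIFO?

$1,901.60

FIFO COGS: 339 @ $6.15 + 35 @ $5.45 = $2,275.60
LIFO COGS: 374 @ $1.00 = $374.00
Difference = |$2,275.60 − $374.00| = $1,901.60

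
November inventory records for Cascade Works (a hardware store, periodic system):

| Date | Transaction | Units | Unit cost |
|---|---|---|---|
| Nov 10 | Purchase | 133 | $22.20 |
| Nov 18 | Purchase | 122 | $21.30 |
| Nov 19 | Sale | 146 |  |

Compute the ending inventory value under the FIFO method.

Nov 19, 146 sold [FIFO — oldest first]: 133 @ $22.20 + 13 @ $21.30 = $3,229.50
Ending inventory: 109 @ $21.30 = $2,321.70
Check: goods available $5,551.20 = COGS $3,229.50 + ending $2,321.70

Ending inventory = $2,321.70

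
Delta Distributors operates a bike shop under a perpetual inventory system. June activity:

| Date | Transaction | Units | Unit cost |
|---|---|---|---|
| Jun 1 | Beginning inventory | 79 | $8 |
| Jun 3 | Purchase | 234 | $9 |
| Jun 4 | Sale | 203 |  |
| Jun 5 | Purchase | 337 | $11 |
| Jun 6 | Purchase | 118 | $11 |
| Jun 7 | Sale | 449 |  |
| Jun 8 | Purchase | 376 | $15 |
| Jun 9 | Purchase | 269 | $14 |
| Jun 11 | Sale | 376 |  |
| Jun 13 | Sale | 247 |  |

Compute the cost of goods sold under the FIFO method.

COGS = $15,217

Jun 4, 203 sold [FIFO — oldest first]: 79 @ $8 + 124 @ $9 = $1,748
Jun 7, 449 sold [FIFO — oldest first]: 110 @ $9 + 337 @ $11 + 2 @ $11 = $4,719
Jun 11, 376 sold [FIFO — oldest first]: 116 @ $11 + 260 @ $15 = $5,176
Jun 13, 247 sold [FIFO — oldest first]: 116 @ $15 + 131 @ $14 = $3,574
Total COGS = $1,748 + $4,719 + $5,176 + $3,574 = $15,217
Ending inventory: 138 @ $14 = $1,932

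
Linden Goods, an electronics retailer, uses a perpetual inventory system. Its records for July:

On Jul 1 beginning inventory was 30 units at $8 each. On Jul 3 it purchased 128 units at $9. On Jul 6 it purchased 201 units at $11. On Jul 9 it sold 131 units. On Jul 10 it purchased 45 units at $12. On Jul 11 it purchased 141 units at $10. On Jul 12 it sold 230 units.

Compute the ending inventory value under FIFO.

Ending inventory = $1,926

Jul 9, 131 sold [FIFO — oldest first]: 30 @ $8 + 101 @ $9 = $1,149
Jul 12, 230 sold [FIFO — oldest first]: 27 @ $9 + 201 @ $11 + 2 @ $12 = $2,478
Total COGS = $1,149 + $2,478 = $3,627
Ending inventory: 43 @ $12 + 141 @ $10 = $1,926
Check: goods available $5,553 = COGS $3,627 + ending $1,926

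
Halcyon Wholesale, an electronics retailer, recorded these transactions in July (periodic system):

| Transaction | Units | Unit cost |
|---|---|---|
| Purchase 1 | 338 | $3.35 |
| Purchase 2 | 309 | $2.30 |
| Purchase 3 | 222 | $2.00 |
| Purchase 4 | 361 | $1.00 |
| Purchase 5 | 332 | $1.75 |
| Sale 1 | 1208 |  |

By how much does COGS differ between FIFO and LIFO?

FIFO COGS: 338 @ $3.35 + 309 @ $2.30 + 222 @ $2.00 + 339 @ $1.00 = $2,626.00
LIFO COGS: 332 @ $1.75 + 361 @ $1.00 + 222 @ $2.00 + 293 @ $2.30 = $2,059.90
Difference = |$2,626.00 − $2,059.90| = $566.10

$566.10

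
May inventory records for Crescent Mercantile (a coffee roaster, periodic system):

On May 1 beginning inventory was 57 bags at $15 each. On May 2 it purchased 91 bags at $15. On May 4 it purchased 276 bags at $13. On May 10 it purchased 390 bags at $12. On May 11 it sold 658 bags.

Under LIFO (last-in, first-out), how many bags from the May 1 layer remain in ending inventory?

57

May 11, 658 sold [LIFO — newest first]: 390 @ $12 + 268 @ $13 = $8,164
Ending inventory: 57 @ $15 + 91 @ $15 + 8 @ $13 = $2,324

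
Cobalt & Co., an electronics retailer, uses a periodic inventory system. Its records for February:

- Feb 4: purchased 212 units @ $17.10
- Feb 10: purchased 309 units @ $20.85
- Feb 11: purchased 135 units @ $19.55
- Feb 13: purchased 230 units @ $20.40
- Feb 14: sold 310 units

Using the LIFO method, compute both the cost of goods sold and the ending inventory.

Feb 14, 310 sold [LIFO — newest first]: 230 @ $20.40 + 80 @ $19.55 = $6,256.00
Ending inventory: 212 @ $17.10 + 309 @ $20.85 + 55 @ $19.55 = $11,143.10
Check: goods available $17,399.10 = COGS $6,256.00 + ending $11,143.10

COGS = $6,256.00; ending inventory = $11,143.10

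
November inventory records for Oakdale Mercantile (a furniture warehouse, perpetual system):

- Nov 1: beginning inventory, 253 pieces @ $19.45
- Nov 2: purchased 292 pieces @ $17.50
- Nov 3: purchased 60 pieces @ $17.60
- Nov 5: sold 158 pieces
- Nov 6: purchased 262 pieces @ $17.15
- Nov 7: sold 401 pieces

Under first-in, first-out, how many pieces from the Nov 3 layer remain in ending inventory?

Nov 5, 158 sold [FIFO — oldest first]: 158 @ $19.45 = $3,073.10
Nov 7, 401 sold [FIFO — oldest first]: 95 @ $19.45 + 292 @ $17.50 + 14 @ $17.60 = $7,204.15
Total COGS = $3,073.10 + $7,204.15 = $10,277.25
Ending inventory: 46 @ $17.60 + 262 @ $17.15 = $5,302.90
Check: goods available $15,580.15 = COGS $10,277.25 + ending $5,302.90

46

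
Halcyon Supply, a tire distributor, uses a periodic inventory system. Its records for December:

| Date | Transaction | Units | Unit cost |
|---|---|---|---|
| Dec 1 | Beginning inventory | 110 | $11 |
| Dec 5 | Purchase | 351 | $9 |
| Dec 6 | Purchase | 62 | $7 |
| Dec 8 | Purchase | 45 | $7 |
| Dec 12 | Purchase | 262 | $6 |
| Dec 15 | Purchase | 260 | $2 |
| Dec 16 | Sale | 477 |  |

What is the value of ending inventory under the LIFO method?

Dec 16, 477 sold [LIFO — newest first]: 260 @ $2 + 217 @ $6 = $1,822
Ending inventory: 110 @ $11 + 351 @ $9 + 62 @ $7 + 45 @ $7 + 45 @ $6 = $5,388
Check: goods available $7,210 = COGS $1,822 + ending $5,388

Ending inventory = $5,388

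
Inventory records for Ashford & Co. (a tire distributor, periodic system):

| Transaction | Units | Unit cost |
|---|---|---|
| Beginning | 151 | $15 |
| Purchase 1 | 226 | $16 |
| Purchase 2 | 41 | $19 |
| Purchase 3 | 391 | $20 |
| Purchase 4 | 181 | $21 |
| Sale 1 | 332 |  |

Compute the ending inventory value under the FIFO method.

Sale 1 (332) [FIFO — oldest first]: 151 @ $15 + 181 @ $16 = $5,161
Ending inventory: 45 @ $16 + 41 @ $19 + 391 @ $20 + 181 @ $21 = $13,120

Ending inventory = $13,120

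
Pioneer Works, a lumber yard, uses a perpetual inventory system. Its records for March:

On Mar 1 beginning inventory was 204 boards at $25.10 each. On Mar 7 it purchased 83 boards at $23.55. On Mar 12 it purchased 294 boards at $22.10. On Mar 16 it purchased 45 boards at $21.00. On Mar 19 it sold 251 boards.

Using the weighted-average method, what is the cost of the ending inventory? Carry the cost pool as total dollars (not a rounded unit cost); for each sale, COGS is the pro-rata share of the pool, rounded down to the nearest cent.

After Mar 1: 204 on hand, pool $5,120.40 (≈ $25.1000 each)
After Mar 7: 287 on hand, pool $7,075.05 (≈ $24.6517 each)
After Mar 12: 581 on hand, pool $13,572.45 (≈ $23.3605 each)
After Mar 16: 626 on hand, pool $14,517.45 (≈ $23.1908 each)
Mar 19, sell 251: 251/626 × $14,517.45 → $5,820.89
Ending inventory (cost pool remaining) = $8,696.56

Ending inventory = $8,696.56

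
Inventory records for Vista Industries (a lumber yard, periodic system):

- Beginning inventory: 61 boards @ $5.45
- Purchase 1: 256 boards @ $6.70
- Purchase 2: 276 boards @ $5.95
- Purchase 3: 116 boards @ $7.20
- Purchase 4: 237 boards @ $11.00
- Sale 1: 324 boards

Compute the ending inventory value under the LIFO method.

Ending inventory = $3,898.65

Sale 1 (324) [LIFO — newest first]: 237 @ $11.00 + 87 @ $7.20 = $3,233.40
Ending inventory: 61 @ $5.45 + 256 @ $6.70 + 276 @ $5.95 + 29 @ $7.20 = $3,898.65
Check: goods available $7,132.05 = COGS $3,233.40 + ending $3,898.65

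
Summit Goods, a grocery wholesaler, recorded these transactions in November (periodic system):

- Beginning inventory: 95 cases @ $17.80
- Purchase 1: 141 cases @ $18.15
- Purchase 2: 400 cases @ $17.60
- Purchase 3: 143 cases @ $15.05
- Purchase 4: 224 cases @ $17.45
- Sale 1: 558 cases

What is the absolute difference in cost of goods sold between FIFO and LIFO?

$494.80

FIFO COGS: 95 @ $17.80 + 141 @ $18.15 + 322 @ $17.60 = $9,917.35
LIFO COGS: 224 @ $17.45 + 143 @ $15.05 + 191 @ $17.60 = $9,422.55
Difference = |$9,917.35 − $9,422.55| = $494.80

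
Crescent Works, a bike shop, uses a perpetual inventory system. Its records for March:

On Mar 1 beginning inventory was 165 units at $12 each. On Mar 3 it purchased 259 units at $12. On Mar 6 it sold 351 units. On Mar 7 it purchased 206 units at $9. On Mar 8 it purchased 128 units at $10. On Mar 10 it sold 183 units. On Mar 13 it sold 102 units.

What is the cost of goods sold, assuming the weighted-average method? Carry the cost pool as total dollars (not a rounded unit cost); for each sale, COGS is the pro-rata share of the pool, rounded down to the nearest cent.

After Mar 1: 165 on hand, pool $1,980.00 (≈ $12.0000 each)
After Mar 3: 424 on hand, pool $5,088.00 (≈ $12.0000 each)
Mar 6, sell 351: 351/424 × $5,088.00 → $4,212.00
After Mar 7: 279 on hand, pool $2,730.00 (≈ $9.7849 each)
After Mar 8: 407 on hand, pool $4,010.00 (≈ $9.8526 each)
Mar 10, sell 183: 183/407 × $4,010.00 → $1,803.02
Mar 13, sell 102: 102/224 × $2,206.98 → $1,004.96
Total COGS = $4,212.00 + $1,803.02 + $1,004.96 = $7,019.98
Ending inventory (cost pool remaining) = $1,202.02

COGS = $7,019.98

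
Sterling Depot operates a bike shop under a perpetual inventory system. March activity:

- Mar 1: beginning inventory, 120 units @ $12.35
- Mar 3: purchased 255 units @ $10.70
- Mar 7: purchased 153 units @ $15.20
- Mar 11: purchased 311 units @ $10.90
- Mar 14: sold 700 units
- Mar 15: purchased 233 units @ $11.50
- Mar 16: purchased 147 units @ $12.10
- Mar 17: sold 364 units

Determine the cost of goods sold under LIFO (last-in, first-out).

Mar 14, 700 sold [LIFO — newest first]: 311 @ $10.90 + 153 @ $15.20 + 236 @ $10.70 = $8,240.70
Mar 17, 364 sold [LIFO — newest first]: 147 @ $12.10 + 217 @ $11.50 = $4,274.20
Total COGS = $8,240.70 + $4,274.20 = $12,514.90
Ending inventory: 120 @ $12.35 + 19 @ $10.70 + 16 @ $11.50 = $1,869.30
Check: goods available $14,384.20 = COGS $12,514.90 + ending $1,869.30

COGS = $12,514.90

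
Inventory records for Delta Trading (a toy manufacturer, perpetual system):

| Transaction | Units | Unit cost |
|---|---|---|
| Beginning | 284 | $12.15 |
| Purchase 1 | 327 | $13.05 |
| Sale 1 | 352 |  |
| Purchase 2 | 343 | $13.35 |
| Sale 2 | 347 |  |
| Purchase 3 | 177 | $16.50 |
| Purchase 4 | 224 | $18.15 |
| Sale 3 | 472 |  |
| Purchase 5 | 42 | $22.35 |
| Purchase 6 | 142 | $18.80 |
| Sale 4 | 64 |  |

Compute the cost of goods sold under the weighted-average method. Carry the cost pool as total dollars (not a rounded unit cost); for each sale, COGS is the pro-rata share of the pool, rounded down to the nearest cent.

After Beginning: 284 on hand, pool $3,450.60 (≈ $12.1500 each)
After Purchase 1: 611 on hand, pool $7,717.95 (≈ $12.6317 each)
Sale 1, sell 352: 352/611 × $7,717.95 → $4,446.34
After Purchase 2: 602 on hand, pool $7,850.66 (≈ $13.0410 each)
Sale 2, sell 347: 347/602 × $7,850.66 → $4,525.21
After Purchase 3: 432 on hand, pool $6,245.95 (≈ $14.4582 each)
After Purchase 4: 656 on hand, pool $10,311.55 (≈ $15.7188 each)
Sale 3, sell 472: 472/656 × $10,311.55 → $7,419.28
After Purchase 5: 226 on hand, pool $3,830.97 (≈ $16.9512 each)
After Purchase 6: 368 on hand, pool $6,500.57 (≈ $17.6646 each)
Sale 4, sell 64: 64/368 × $6,500.57 → $1,130.53
Total COGS = $4,446.34 + $4,525.21 + $7,419.28 + $1,130.53 = $17,521.36
Ending inventory (cost pool remaining) = $5,370.04
Check: goods available $22,891.40 = COGS $17,521.36 + ending $5,370.04

COGS = $17,521.36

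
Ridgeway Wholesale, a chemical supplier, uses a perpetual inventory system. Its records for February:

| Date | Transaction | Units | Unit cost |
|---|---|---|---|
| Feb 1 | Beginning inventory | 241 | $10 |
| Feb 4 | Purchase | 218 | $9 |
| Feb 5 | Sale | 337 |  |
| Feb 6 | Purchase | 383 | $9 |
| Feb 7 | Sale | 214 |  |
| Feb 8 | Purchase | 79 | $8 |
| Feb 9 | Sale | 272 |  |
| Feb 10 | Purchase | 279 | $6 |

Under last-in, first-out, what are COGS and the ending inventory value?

Feb 5, 337 sold [LIFO — newest first]: 218 @ $9 + 119 @ $10 = $3,152
Feb 7, 214 sold [LIFO — newest first]: 214 @ $9 = $1,926
Feb 9, 272 sold [LIFO — newest first]: 79 @ $8 + 169 @ $9 + 24 @ $10 = $2,393
Total COGS = $3,152 + $1,926 + $2,393 = $7,471
Ending inventory: 98 @ $10 + 279 @ $6 = $2,654

COGS = $7,471; ending inventory = $2,654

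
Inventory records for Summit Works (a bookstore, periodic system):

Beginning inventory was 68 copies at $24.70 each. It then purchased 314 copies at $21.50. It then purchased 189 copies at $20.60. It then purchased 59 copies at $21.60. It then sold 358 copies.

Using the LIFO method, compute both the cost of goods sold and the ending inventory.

Sale 1 (358) [LIFO — newest first]: 59 @ $21.60 + 189 @ $20.60 + 110 @ $21.50 = $7,532.80
Ending inventory: 68 @ $24.70 + 204 @ $21.50 = $6,065.60

COGS = $7,532.80; ending inventory = $6,065.60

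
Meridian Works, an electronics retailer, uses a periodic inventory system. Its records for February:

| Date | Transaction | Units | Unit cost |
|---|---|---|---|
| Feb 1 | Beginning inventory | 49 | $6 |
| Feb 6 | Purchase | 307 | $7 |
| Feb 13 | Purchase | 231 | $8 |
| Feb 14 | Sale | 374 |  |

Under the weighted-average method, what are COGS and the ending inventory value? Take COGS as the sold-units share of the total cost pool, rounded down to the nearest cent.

COGS = $2,733.95; ending inventory = $1,557.05

Feb 14, sell 374: 374/587 × $4,291.00 → $2,733.95
Ending inventory (cost pool remaining) = $1,557.05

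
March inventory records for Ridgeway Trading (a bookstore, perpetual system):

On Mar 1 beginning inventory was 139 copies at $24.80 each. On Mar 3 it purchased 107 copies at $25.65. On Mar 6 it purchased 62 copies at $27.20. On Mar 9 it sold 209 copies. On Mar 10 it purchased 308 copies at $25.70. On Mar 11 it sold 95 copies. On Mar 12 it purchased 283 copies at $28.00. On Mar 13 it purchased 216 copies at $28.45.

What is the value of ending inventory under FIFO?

Mar 9, 209 sold [FIFO — oldest first]: 139 @ $24.80 + 70 @ $25.65 = $5,242.70
Mar 11, 95 sold [FIFO — oldest first]: 37 @ $25.65 + 58 @ $27.20 = $2,526.65
Total COGS = $5,242.70 + $2,526.65 = $7,769.35
Ending inventory: 4 @ $27.20 + 308 @ $25.70 + 283 @ $28.00 + 216 @ $28.45 = $22,093.60

Ending inventory = $22,093.60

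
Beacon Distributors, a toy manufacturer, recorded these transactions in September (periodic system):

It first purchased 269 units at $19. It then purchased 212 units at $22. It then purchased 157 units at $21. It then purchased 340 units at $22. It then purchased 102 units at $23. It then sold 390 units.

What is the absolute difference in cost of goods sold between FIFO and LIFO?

FIFO COGS: 269 @ $19 + 121 @ $22 = $7,773
LIFO COGS: 102 @ $23 + 288 @ $22 = $8,682
Difference = |$7,773 − $8,682| = $909

$909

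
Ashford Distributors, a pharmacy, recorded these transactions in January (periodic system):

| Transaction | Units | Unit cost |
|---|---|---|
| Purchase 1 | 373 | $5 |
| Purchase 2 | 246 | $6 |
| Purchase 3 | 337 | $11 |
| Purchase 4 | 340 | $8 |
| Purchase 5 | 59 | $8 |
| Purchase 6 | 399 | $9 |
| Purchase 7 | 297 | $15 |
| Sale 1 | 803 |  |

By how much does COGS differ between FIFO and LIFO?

$3,537

FIFO COGS: 373 @ $5 + 246 @ $6 + 184 @ $11 = $5,365
LIFO COGS: 297 @ $15 + 399 @ $9 + 59 @ $8 + 48 @ $8 = $8,902
Difference = |$5,365 − $8,902| = $3,537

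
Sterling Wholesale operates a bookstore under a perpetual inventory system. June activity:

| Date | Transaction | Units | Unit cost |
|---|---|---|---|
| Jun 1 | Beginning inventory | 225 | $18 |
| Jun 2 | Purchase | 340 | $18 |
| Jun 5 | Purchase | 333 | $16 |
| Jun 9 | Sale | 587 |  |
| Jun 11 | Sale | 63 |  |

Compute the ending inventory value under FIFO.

Jun 9, 587 sold [FIFO — oldest first]: 225 @ $18 + 340 @ $18 + 22 @ $16 = $10,522
Jun 11, 63 sold [FIFO — oldest first]: 63 @ $16 = $1,008
Total COGS = $10,522 + $1,008 = $11,530
Ending inventory: 248 @ $16 = $3,968

Ending inventory = $3,968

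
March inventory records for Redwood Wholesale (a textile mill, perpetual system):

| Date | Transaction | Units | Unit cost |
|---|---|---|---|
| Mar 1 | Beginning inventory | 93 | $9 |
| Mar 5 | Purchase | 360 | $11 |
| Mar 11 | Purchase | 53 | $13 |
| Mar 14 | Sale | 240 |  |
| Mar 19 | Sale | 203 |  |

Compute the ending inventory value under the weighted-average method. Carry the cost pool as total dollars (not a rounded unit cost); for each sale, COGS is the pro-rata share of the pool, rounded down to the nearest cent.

Ending inventory = $683.05

After Mar 1: 93 on hand, pool $837.00 (≈ $9.0000 each)
After Mar 5: 453 on hand, pool $4,797.00 (≈ $10.5894 each)
After Mar 11: 506 on hand, pool $5,486.00 (≈ $10.8419 each)
Mar 14, sell 240: 240/506 × $5,486.00 → $2,602.05
Mar 19, sell 203: 203/266 × $2,883.95 → $2,200.90
Total COGS = $2,602.05 + $2,200.90 = $4,802.95
Ending inventory (cost pool remaining) = $683.05
Check: goods available $5,486.00 = COGS $4,802.95 + ending $683.05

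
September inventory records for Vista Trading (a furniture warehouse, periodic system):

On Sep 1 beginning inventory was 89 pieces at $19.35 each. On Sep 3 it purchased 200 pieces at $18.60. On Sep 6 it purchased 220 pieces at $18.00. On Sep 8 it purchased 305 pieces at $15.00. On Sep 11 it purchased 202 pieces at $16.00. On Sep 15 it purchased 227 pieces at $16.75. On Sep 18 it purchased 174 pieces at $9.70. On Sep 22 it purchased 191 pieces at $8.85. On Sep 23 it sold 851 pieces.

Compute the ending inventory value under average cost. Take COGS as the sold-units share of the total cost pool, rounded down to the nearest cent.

Sep 23, sell 851: 851/1608 × $24,389.55 → $12,907.65
Ending inventory (cost pool remaining) = $11,481.90
Check: goods available $24,389.55 = COGS $12,907.65 + ending $11,481.90

Ending inventory = $11,481.90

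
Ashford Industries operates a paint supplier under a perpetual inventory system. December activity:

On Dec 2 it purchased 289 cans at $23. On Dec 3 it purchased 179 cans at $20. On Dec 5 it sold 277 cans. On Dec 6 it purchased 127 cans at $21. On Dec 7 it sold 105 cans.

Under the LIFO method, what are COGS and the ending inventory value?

Dec 5, 277 sold [LIFO — newest first]: 179 @ $20 + 98 @ $23 = $5,834
Dec 7, 105 sold [LIFO — newest first]: 105 @ $21 = $2,205
Total COGS = $5,834 + $2,205 = $8,039
Ending inventory: 191 @ $23 + 22 @ $21 = $4,855

COGS = $8,039; ending inventory = $4,855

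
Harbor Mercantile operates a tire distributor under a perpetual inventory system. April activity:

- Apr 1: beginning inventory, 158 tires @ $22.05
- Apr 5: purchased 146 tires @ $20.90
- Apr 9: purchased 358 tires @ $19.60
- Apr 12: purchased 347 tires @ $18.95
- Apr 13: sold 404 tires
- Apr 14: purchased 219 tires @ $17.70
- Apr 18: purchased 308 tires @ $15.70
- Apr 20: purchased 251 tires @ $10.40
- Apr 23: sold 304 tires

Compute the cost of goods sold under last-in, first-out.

Apr 13, 404 sold [LIFO — newest first]: 347 @ $18.95 + 57 @ $19.60 = $7,692.85
Apr 23, 304 sold [LIFO — newest first]: 251 @ $10.40 + 53 @ $15.70 = $3,442.50
Total COGS = $7,692.85 + $3,442.50 = $11,135.35
Ending inventory: 158 @ $22.05 + 146 @ $20.90 + 301 @ $19.60 + 219 @ $17.70 + 255 @ $15.70 = $20,314.70

COGS = $11,135.35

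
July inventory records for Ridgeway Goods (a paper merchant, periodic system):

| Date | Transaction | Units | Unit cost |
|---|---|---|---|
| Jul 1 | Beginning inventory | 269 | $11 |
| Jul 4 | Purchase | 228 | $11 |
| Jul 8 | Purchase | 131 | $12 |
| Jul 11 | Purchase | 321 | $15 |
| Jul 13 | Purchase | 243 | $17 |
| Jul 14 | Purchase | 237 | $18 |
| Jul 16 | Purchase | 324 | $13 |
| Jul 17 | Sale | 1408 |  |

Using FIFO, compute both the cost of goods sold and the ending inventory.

COGS = $19,873; ending inventory = $4,590

Jul 17, 1408 sold [FIFO — oldest first]: 269 @ $11 + 228 @ $11 + 131 @ $12 + 321 @ $15 + 243 @ $17 + 216 @ $18 = $19,873
Ending inventory: 21 @ $18 + 324 @ $13 = $4,590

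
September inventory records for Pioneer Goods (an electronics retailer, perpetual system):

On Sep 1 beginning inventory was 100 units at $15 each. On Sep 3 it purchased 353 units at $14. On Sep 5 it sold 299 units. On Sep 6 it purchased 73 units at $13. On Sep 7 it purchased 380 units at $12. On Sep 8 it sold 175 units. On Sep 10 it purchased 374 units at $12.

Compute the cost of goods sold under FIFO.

COGS = $6,715

Sep 5, 299 sold [FIFO — oldest first]: 100 @ $15 + 199 @ $14 = $4,286
Sep 8, 175 sold [FIFO — oldest first]: 154 @ $14 + 21 @ $13 = $2,429
Total COGS = $4,286 + $2,429 = $6,715
Ending inventory: 52 @ $13 + 380 @ $12 + 374 @ $12 = $9,724
Check: goods available $16,439 = COGS $6,715 + ending $9,724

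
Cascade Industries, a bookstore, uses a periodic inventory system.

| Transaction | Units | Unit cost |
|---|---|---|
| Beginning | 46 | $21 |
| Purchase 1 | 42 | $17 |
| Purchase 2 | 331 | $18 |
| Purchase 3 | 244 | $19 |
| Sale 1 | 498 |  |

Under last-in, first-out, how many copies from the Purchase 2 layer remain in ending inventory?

77

Sale 1 (498) [LIFO — newest first]: 244 @ $19 + 254 @ $18 = $9,208
Ending inventory: 46 @ $21 + 42 @ $17 + 77 @ $18 = $3,066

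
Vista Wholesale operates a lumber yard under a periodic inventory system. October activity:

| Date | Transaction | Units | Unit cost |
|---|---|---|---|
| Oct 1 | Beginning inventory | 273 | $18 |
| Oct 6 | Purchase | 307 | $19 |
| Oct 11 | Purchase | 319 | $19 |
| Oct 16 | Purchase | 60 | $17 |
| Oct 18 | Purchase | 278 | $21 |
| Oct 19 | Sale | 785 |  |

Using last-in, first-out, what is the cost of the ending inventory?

Ending inventory = $8,315

Oct 19, 785 sold [LIFO — newest first]: 278 @ $21 + 60 @ $17 + 319 @ $19 + 128 @ $19 = $15,351
Ending inventory: 273 @ $18 + 179 @ $19 = $8,315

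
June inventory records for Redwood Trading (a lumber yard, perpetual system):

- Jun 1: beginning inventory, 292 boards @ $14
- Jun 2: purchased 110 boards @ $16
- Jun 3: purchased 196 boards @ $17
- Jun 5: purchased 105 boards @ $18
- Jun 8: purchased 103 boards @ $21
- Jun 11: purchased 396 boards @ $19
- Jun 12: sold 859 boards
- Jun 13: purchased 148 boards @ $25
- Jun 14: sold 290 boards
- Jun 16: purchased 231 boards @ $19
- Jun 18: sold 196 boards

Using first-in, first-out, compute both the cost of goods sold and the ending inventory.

Jun 12, 859 sold [FIFO — oldest first]: 292 @ $14 + 110 @ $16 + 196 @ $17 + 105 @ $18 + 103 @ $21 + 53 @ $19 = $14,240
Jun 14, 290 sold [FIFO — oldest first]: 290 @ $19 = $5,510
Jun 18, 196 sold [FIFO — oldest first]: 53 @ $19 + 143 @ $25 = $4,582
Total COGS = $14,240 + $5,510 + $4,582 = $24,332
Ending inventory: 5 @ $25 + 231 @ $19 = $4,514
Check: goods available $28,846 = COGS $24,332 + ending $4,514

COGS = $24,332; ending inventory = $4,514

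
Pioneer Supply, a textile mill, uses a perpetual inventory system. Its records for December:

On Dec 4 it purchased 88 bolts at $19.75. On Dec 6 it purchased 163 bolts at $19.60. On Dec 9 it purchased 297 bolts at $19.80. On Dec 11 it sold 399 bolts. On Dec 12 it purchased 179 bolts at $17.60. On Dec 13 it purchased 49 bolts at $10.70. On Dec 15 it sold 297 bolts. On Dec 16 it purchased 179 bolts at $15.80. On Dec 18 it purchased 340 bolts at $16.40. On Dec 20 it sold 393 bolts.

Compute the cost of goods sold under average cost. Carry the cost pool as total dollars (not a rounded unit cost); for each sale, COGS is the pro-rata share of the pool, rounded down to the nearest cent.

COGS = $19,519.30

After Dec 4: 88 on hand, pool $1,738.00 (≈ $19.7500 each)
After Dec 6: 251 on hand, pool $4,932.80 (≈ $19.6526 each)
After Dec 9: 548 on hand, pool $10,813.40 (≈ $19.7325 each)
Dec 11, sell 399: 399/548 × $10,813.40 → $7,873.26
After Dec 12: 328 on hand, pool $6,090.54 (≈ $18.5687 each)
After Dec 13: 377 on hand, pool $6,614.84 (≈ $17.5460 each)
Dec 15, sell 297: 297/377 × $6,614.84 → $5,211.16
After Dec 16: 259 on hand, pool $4,231.88 (≈ $16.3393 each)
After Dec 18: 599 on hand, pool $9,807.88 (≈ $16.3738 each)
Dec 20, sell 393: 393/599 × $9,807.88 → $6,434.88
Total COGS = $7,873.26 + $5,211.16 + $6,434.88 = $19,519.30
Ending inventory (cost pool remaining) = $3,373.00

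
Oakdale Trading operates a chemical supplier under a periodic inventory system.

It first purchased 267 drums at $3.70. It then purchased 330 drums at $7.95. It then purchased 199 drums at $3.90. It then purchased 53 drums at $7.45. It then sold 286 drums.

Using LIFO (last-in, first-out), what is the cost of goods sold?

COGS = $1,441.25

Sale 1 (286) [LIFO — newest first]: 53 @ $7.45 + 199 @ $3.90 + 34 @ $7.95 = $1,441.25
Ending inventory: 267 @ $3.70 + 296 @ $7.95 = $3,341.10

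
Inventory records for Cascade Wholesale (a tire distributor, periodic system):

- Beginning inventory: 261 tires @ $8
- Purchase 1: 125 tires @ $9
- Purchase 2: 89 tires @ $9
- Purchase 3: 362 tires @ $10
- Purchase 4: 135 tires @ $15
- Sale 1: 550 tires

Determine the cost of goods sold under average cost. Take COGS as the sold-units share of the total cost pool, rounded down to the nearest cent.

Sale 1, sell 550: 550/972 × $9,659.00 → $5,465.48
Ending inventory (cost pool remaining) = $4,193.52
Check: goods available $9,659.00 = COGS $5,465.48 + ending $4,193.52

COGS = $5,465.48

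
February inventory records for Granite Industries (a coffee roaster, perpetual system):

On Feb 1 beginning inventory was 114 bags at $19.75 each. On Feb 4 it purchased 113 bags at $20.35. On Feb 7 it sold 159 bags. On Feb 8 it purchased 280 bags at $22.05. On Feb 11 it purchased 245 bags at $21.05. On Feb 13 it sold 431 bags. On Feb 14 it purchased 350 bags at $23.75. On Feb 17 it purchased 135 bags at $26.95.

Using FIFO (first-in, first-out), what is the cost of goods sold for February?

COGS = $12,472.20

Feb 7, 159 sold [FIFO — oldest first]: 114 @ $19.75 + 45 @ $20.35 = $3,167.25
Feb 13, 431 sold [FIFO — oldest first]: 68 @ $20.35 + 280 @ $22.05 + 83 @ $21.05 = $9,304.95
Total COGS = $3,167.25 + $9,304.95 = $12,472.20
Ending inventory: 162 @ $21.05 + 350 @ $23.75 + 135 @ $26.95 = $15,360.85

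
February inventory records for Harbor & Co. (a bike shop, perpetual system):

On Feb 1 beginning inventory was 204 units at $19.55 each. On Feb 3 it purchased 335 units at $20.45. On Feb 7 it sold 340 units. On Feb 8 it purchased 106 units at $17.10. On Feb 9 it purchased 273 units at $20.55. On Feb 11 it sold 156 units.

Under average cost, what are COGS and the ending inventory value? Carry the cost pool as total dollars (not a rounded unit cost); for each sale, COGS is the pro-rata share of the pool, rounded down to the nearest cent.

COGS = $9,920.61; ending inventory = $8,341.09

After Feb 1: 204 on hand, pool $3,988.20 (≈ $19.5500 each)
After Feb 3: 539 on hand, pool $10,838.95 (≈ $20.1094 each)
Feb 7, sell 340: 340/539 × $10,838.95 → $6,837.18
After Feb 8: 305 on hand, pool $5,814.37 (≈ $19.0635 each)
After Feb 9: 578 on hand, pool $11,424.52 (≈ $19.7656 each)
Feb 11, sell 156: 156/578 × $11,424.52 → $3,083.43
Total COGS = $6,837.18 + $3,083.43 = $9,920.61
Ending inventory (cost pool remaining) = $8,341.09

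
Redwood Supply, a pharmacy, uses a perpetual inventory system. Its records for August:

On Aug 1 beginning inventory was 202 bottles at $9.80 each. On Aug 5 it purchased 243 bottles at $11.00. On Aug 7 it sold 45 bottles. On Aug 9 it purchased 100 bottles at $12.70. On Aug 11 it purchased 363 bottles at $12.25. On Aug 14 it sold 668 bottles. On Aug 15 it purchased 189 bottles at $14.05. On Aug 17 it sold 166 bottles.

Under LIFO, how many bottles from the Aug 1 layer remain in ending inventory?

195

Aug 7, 45 sold [LIFO — newest first]: 45 @ $11.00 = $495.00
Aug 14, 668 sold [LIFO — newest first]: 363 @ $12.25 + 100 @ $12.70 + 198 @ $11.00 + 7 @ $9.80 = $7,963.35
Aug 17, 166 sold [LIFO — newest first]: 166 @ $14.05 = $2,332.30
Total COGS = $495.00 + $7,963.35 + $2,332.30 = $10,790.65
Ending inventory: 195 @ $9.80 + 23 @ $14.05 = $2,234.15
Check: goods available $13,024.80 = COGS $10,790.65 + ending $2,234.15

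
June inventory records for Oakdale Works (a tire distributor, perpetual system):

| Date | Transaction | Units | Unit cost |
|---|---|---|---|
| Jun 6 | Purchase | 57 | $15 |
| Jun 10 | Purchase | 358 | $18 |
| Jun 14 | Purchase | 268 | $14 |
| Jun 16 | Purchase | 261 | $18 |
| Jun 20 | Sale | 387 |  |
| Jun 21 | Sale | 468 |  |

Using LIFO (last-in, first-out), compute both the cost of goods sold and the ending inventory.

Jun 20, 387 sold [LIFO — newest first]: 261 @ $18 + 126 @ $14 = $6,462
Jun 21, 468 sold [LIFO — newest first]: 142 @ $14 + 326 @ $18 = $7,856
Total COGS = $6,462 + $7,856 = $14,318
Ending inventory: 57 @ $15 + 32 @ $18 = $1,431

COGS = $14,318; ending inventory = $1,431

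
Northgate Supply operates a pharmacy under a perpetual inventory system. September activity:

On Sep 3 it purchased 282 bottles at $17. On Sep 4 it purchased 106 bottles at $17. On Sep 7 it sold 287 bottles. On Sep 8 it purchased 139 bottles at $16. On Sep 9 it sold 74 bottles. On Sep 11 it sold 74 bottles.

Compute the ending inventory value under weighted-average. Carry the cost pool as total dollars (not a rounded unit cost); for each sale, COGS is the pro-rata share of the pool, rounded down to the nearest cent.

Ending inventory = $1,510.72

After Sep 3: 282 on hand, pool $4,794.00 (≈ $17.0000 each)
After Sep 4: 388 on hand, pool $6,596.00 (≈ $17.0000 each)
Sep 7, sell 287: 287/388 × $6,596.00 → $4,879.00
After Sep 8: 240 on hand, pool $3,941.00 (≈ $16.4208 each)
Sep 9, sell 74: 74/240 × $3,941.00 → $1,215.14
Sep 11, sell 74: 74/166 × $2,725.86 → $1,215.14
Total COGS = $4,879.00 + $1,215.14 + $1,215.14 = $7,309.28
Ending inventory (cost pool remaining) = $1,510.72
Check: goods available $8,820.00 = COGS $7,309.28 + ending $1,510.72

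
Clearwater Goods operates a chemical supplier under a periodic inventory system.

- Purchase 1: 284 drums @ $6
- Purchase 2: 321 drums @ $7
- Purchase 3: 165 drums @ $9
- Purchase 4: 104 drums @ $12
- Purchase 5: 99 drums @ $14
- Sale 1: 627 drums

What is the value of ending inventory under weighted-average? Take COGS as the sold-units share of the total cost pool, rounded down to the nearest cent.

Ending inventory = $2,869.71

Sale 1, sell 627: 627/973 × $8,070.00 → $5,200.29
Ending inventory (cost pool remaining) = $2,869.71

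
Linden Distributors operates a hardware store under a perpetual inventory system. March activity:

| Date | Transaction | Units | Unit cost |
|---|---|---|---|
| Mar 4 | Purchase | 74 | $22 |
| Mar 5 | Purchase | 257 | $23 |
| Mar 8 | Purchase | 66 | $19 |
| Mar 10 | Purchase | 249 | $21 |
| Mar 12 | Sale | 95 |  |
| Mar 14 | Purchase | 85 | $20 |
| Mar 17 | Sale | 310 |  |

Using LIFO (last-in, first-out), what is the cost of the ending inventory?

Mar 12, 95 sold [LIFO — newest first]: 95 @ $21 = $1,995
Mar 17, 310 sold [LIFO — newest first]: 85 @ $20 + 154 @ $21 + 66 @ $19 + 5 @ $23 = $6,303
Total COGS = $1,995 + $6,303 = $8,298
Ending inventory: 74 @ $22 + 252 @ $23 = $7,424
Check: goods available $15,722 = COGS $8,298 + ending $7,424

Ending inventory = $7,424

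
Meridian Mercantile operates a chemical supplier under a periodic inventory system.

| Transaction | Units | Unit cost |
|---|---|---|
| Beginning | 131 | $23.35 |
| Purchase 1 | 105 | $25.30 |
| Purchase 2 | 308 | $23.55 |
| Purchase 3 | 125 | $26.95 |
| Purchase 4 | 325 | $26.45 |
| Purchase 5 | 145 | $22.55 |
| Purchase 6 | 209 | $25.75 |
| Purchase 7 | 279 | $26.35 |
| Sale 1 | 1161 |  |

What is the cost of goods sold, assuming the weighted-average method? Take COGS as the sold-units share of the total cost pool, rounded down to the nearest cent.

Sale 1, sell 1161: 1161/1627 × $40,936.90 → $29,211.88
Ending inventory (cost pool remaining) = $11,725.02

COGS = $29,211.88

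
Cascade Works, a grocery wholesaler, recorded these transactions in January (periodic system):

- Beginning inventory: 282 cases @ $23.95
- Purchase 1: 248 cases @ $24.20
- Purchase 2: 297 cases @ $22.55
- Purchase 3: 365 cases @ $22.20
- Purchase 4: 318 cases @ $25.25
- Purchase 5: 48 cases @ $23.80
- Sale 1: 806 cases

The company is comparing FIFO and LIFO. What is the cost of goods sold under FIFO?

COGS = $18,979.30

FIFO COGS: 282 @ $23.95 + 248 @ $24.20 + 276 @ $22.55 = $18,979.30
LIFO COGS: 48 @ $23.80 + 318 @ $25.25 + 365 @ $22.20 + 75 @ $22.55 = $18,966.15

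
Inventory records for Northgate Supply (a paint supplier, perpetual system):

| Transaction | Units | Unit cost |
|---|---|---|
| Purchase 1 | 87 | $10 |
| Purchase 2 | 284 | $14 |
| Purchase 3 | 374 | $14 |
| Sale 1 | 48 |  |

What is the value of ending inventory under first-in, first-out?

Ending inventory = $9,602

Sale 1 (48) [FIFO — oldest first]: 48 @ $10 = $480
Ending inventory: 39 @ $10 + 284 @ $14 + 374 @ $14 = $9,602
Check: goods available $10,082 = COGS $480 + ending $9,602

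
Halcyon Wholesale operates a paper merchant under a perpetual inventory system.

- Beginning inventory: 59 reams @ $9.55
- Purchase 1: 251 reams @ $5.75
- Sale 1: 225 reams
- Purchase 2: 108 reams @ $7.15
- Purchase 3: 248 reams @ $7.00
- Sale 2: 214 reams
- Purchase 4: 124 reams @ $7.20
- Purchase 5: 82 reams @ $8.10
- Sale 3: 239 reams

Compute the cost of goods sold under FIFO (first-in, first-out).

Sale 1 (225) [FIFO — oldest first]: 59 @ $9.55 + 166 @ $5.75 = $1,517.95
Sale 2 (214) [FIFO — oldest first]: 85 @ $5.75 + 108 @ $7.15 + 21 @ $7.00 = $1,407.95
Sale 3 (239) [FIFO — oldest first]: 227 @ $7.00 + 12 @ $7.20 = $1,675.40
Total COGS = $1,517.95 + $1,407.95 + $1,675.40 = $4,601.30
Ending inventory: 112 @ $7.20 + 82 @ $8.10 = $1,470.60

COGS = $4,601.30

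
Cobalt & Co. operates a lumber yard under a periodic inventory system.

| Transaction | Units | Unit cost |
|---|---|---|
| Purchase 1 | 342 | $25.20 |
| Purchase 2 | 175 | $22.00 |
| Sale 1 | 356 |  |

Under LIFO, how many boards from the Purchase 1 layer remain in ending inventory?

161

Sale 1 (356) [LIFO — newest first]: 175 @ $22.00 + 181 @ $25.20 = $8,411.20
Ending inventory: 161 @ $25.20 = $4,057.20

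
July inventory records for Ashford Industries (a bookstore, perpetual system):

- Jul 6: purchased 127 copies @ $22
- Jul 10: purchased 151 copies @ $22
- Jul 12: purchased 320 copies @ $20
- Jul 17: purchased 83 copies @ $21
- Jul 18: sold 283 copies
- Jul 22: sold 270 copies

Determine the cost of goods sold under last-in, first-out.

COGS = $11,443

Jul 18, 283 sold [LIFO — newest first]: 83 @ $21 + 200 @ $20 = $5,743
Jul 22, 270 sold [LIFO — newest first]: 120 @ $20 + 150 @ $22 = $5,700
Total COGS = $5,743 + $5,700 = $11,443
Ending inventory: 127 @ $22 + 1 @ $22 = $2,816
Check: goods available $14,259 = COGS $11,443 + ending $2,816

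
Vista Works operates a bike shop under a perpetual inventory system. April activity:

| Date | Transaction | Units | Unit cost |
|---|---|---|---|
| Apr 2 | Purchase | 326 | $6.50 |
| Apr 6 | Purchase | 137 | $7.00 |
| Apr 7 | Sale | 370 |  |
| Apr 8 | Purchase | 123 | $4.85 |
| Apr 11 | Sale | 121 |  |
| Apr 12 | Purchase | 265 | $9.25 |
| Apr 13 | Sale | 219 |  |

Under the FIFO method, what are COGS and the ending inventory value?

COGS = $4,821.55; ending inventory = $1,304.25

Apr 7, 370 sold [FIFO — oldest first]: 326 @ $6.50 + 44 @ $7.00 = $2,427.00
Apr 11, 121 sold [FIFO — oldest first]: 93 @ $7.00 + 28 @ $4.85 = $786.80
Apr 13, 219 sold [FIFO — oldest first]: 95 @ $4.85 + 124 @ $9.25 = $1,607.75
Total COGS = $2,427.00 + $786.80 + $1,607.75 = $4,821.55
Ending inventory: 141 @ $9.25 = $1,304.25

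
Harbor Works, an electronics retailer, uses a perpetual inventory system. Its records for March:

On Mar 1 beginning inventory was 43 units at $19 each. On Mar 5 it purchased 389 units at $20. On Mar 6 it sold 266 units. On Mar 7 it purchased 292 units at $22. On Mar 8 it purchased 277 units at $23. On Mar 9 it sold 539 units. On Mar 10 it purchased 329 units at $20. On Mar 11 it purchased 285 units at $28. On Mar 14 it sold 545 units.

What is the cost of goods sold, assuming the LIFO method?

COGS = $30,635

Mar 6, 266 sold [LIFO — newest first]: 266 @ $20 = $5,320
Mar 9, 539 sold [LIFO — newest first]: 277 @ $23 + 262 @ $22 = $12,135
Mar 14, 545 sold [LIFO — newest first]: 285 @ $28 + 260 @ $20 = $13,180
Total COGS = $5,320 + $12,135 + $13,180 = $30,635
Ending inventory: 43 @ $19 + 123 @ $20 + 30 @ $22 + 69 @ $20 = $5,317
Check: goods available $35,952 = COGS $30,635 + ending $5,317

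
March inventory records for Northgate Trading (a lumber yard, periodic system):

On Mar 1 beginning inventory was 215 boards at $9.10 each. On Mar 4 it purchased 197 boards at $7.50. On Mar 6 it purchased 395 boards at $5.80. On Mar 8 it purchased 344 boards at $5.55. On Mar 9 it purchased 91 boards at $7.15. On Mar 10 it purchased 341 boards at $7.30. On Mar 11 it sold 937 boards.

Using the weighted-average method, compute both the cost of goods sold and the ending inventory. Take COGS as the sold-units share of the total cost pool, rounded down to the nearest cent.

COGS = $6,377.37; ending inventory = $4,396.78

Mar 11, sell 937: 937/1583 × $10,774.15 → $6,377.37
Ending inventory (cost pool remaining) = $4,396.78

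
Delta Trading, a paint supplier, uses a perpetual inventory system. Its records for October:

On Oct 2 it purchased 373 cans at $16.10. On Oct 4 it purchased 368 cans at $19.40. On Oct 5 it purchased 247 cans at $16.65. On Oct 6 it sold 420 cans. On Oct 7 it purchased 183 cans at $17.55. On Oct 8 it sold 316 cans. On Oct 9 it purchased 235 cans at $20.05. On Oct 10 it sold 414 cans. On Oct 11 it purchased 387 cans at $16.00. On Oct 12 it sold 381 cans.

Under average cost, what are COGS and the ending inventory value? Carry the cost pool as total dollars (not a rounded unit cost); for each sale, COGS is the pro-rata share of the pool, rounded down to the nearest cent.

After Oct 2: 373 on hand, pool $6,005.30 (≈ $16.1000 each)
After Oct 4: 741 on hand, pool $13,144.50 (≈ $17.7389 each)
After Oct 5: 988 on hand, pool $17,257.05 (≈ $17.4666 each)
Oct 6, sell 420: 420/988 × $17,257.05 → $7,335.99
After Oct 7: 751 on hand, pool $13,132.71 (≈ $17.4870 each)
Oct 8, sell 316: 316/751 × $13,132.71 → $5,525.88
After Oct 9: 670 on hand, pool $12,318.58 (≈ $18.3859 each)
Oct 10, sell 414: 414/670 × $12,318.58 → $7,611.77
After Oct 11: 643 on hand, pool $10,898.81 (≈ $16.9499 each)
Oct 12, sell 381: 381/643 × $10,898.81 → $6,457.92
Total COGS = $7,335.99 + $5,525.88 + $7,611.77 + $6,457.92 = $26,931.56
Ending inventory (cost pool remaining) = $4,440.89

COGS = $26,931.56; ending inventory = $4,440.89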